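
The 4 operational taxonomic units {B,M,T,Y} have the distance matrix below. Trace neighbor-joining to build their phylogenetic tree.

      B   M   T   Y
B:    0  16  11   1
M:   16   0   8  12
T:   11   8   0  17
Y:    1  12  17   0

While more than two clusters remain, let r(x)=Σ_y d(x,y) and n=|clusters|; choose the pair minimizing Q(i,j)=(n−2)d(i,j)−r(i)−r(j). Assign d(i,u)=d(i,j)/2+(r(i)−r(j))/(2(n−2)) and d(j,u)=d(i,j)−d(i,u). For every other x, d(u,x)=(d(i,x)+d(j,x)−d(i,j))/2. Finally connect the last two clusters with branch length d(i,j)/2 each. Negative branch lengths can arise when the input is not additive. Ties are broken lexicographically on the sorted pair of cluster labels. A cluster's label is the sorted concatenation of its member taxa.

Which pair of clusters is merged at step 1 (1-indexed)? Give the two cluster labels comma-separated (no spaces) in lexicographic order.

B,Y

iteration 1: select B,Y (d=1, Q=-56); attach at lengths (0, 1); label the merged cluster BY
  updated: d(BY,M)=27/2, d(BY,T)=27/2
iteration 2: select BY,M (d=27/2, Q=-35); attach at lengths (19/2, 4); label the merged cluster BMY
  updated: d(BMY,T)=4
iteration 3: select BMY,T (d=4); attach at lengths (2, 2); label the merged cluster BMTY
final tree: (((B:0,Y:1):19/2,M:4):2,T:2)
total length: 37/2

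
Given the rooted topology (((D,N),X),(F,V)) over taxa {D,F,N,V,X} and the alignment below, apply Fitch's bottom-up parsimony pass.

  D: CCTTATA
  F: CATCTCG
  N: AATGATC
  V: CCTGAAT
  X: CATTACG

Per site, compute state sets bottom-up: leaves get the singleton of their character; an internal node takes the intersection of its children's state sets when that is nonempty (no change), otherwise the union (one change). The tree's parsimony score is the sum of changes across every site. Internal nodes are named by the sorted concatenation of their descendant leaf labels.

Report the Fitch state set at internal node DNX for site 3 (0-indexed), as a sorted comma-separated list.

T

[col 0] DN: children D:{C}, N:{A} ∪→ {A,C}; cost 1
[col 0] DNX: children DN:{A,C}, X:{C} ∩→ {C}; cost 0
[col 0] FV: children F:{C}, V:{C} ∩→ {C}; cost 0
[col 0] DFNVX: children DNX:{C}, FV:{C} ∩→ {C}; cost 0
[col 1] DN: children D:{C}, N:{A} ∪→ {A,C}; cost 1
[col 1] DNX: children DN:{A,C}, X:{A} ∩→ {A}; cost 0
[col 1] FV: children F:{A}, V:{C} ∪→ {A,C}; cost 1
[col 1] DFNVX: children DNX:{A}, FV:{A,C} ∩→ {A}; cost 0
[col 2] DN: children D:{T}, N:{T} ∩→ {T}; cost 0
[col 2] DNX: children DN:{T}, X:{T} ∩→ {T}; cost 0
[col 2] FV: children F:{T}, V:{T} ∩→ {T}; cost 0
[col 2] DFNVX: children DNX:{T}, FV:{T} ∩→ {T}; cost 0
[col 3] DN: children D:{T}, N:{G} ∪→ {G,T}; cost 1
[col 3] DNX: children DN:{G,T}, X:{T} ∩→ {T}; cost 0
[col 3] FV: children F:{C}, V:{G} ∪→ {C,G}; cost 1
[col 3] DFNVX: children DNX:{T}, FV:{C,G} ∪→ {C,G,T}; cost 1
[col 4] DN: children D:{A}, N:{A} ∩→ {A}; cost 0
[col 4] DNX: children DN:{A}, X:{A} ∩→ {A}; cost 0
[col 4] FV: children F:{T}, V:{A} ∪→ {A,T}; cost 1
[col 4] DFNVX: children DNX:{A}, FV:{A,T} ∩→ {A}; cost 0
[col 5] DN: children D:{T}, N:{T} ∩→ {T}; cost 0
[col 5] DNX: children DN:{T}, X:{C} ∪→ {C,T}; cost 1
[col 5] FV: children F:{C}, V:{A} ∪→ {A,C}; cost 1
[col 5] DFNVX: children DNX:{C,T}, FV:{A,C} ∩→ {C}; cost 0
[col 6] DN: children D:{A}, N:{C} ∪→ {A,C}; cost 1
[col 6] DNX: children DN:{A,C}, X:{G} ∪→ {A,C,G}; cost 1
[col 6] FV: children F:{G}, V:{T} ∪→ {G,T}; cost 1
[col 6] DFNVX: children DNX:{A,C,G}, FV:{G,T} ∩→ {G}; cost 0
per-site changes: [1, 2, 0, 3, 1, 2, 3]; total = 12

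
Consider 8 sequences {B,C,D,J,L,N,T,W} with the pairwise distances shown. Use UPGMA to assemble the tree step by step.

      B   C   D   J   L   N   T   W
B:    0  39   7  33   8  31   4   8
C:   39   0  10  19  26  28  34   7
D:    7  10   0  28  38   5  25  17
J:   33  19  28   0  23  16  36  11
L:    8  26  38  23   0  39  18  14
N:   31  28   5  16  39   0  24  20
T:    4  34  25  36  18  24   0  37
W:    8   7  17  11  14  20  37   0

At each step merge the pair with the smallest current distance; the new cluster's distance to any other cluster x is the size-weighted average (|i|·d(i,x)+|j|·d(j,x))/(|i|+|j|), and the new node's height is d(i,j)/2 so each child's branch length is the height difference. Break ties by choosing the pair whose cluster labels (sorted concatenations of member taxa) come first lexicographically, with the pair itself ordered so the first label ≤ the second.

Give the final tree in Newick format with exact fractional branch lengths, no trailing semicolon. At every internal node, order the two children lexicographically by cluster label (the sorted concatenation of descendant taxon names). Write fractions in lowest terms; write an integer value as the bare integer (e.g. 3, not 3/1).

iteration 1: select B,T (d=4); attach at lengths (2, 2); label the merged cluster BT
  updated: d(BT,C)=73/2, d(BT,D)=16, d(BT,J)=69/2, d(BT,L)=13, d(BT,N)=55/2, d(BT,W)=45/2
iteration 2: select D,N (d=5); attach at lengths (5/2, 5/2); label the merged cluster DN
  updated: d(BT,DN)=87/4, d(C,DN)=19, d(DN,J)=22, d(DN,L)=77/2, d(DN,W)=37/2
iteration 3: select C,W (d=7); attach at lengths (7/2, 7/2); label the merged cluster CW
  updated: d(BT,CW)=59/2, d(CW,DN)=75/4, d(CW,J)=15, d(CW,L)=20
iteration 4: select BT,L (d=13); attach at lengths (9/2, 13/2); label the merged cluster BLT
  updated: d(BLT,CW)=79/3, d(BLT,DN)=82/3, d(BLT,J)=92/3
iteration 5: select CW,J (d=15); attach at lengths (4, 15/2); label the merged cluster CJW
  updated: d(BLT,CJW)=250/9, d(CJW,DN)=119/6
iteration 6: select CJW,DN (d=119/6); attach at lengths (29/12, 89/12); label the merged cluster CDJNW
  updated: d(BLT,CDJNW)=138/5
iteration 7: select BLT,CDJNW (d=138/5); attach at lengths (73/10, 233/60); label the merged cluster BCDJLNTW
final tree: (((B:2,T:2):9/2,L:13/2):73/10,(((C:7/2,W:7/2):4,J:15/2):29/12,(D:5/2,N:5/2):89/12):233/60)
total length: 3571/60

(((B:2,T:2):9/2,L:13/2):73/10,(((C:7/2,W:7/2):4,J:15/2):29/12,(D:5/2,N:5/2):89/12):233/60)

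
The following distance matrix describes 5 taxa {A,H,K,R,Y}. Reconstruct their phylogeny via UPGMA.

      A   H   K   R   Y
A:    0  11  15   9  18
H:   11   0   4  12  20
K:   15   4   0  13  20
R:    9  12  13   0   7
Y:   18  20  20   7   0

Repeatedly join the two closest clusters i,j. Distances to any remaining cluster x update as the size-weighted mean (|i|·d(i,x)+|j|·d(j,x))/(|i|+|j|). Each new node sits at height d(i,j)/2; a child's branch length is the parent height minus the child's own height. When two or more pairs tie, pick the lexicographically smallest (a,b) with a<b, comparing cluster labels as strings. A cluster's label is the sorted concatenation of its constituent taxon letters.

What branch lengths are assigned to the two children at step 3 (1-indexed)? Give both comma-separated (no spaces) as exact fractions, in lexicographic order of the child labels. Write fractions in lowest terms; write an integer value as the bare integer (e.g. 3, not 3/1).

1. join H+K (d=4) ⇒ HK; edges |H|=2, |K|=2
  updated: d(A,HK)=13, d(HK,R)=25/2, d(HK,Y)=20
2. join R+Y (d=7) ⇒ RY; edges |R|=7/2, |Y|=7/2
  updated: d(A,RY)=27/2, d(HK,RY)=65/4
3. join A+HK (d=13) ⇒ AHK; edges |A|=13/2, |HK|=9/2
  updated: d(AHK,RY)=46/3
4. join AHK+RY (d=46/3) ⇒ AHKRY; edges |AHK|=7/6, |RY|=25/6
final tree: ((A:13/2,(H:2,K:2):9/2):7/6,(R:7/2,Y:7/2):25/6)
total length: 82/3

13/2,9/2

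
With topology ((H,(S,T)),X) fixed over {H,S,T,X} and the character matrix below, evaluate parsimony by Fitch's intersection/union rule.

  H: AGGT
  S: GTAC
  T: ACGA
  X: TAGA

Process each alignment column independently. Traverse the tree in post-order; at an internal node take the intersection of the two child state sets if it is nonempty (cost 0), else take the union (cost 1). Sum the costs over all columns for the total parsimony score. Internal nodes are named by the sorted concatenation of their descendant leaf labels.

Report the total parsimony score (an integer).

8

ST@0: {G} ∪ {A} = {A,G} (union, +1)
HST@0: {A} ∩ {A,G} = {A} (intersection, +0)
HSTX@0: {A} ∪ {T} = {A,T} (union, +1)
ST@1: {T} ∪ {C} = {C,T} (union, +1)
HST@1: {G} ∪ {C,T} = {C,G,T} (union, +1)
HSTX@1: {C,G,T} ∪ {A} = {A,C,G,T} (union, +1)
ST@2: {A} ∪ {G} = {A,G} (union, +1)
HST@2: {G} ∩ {A,G} = {G} (intersection, +0)
HSTX@2: {G} ∩ {G} = {G} (intersection, +0)
ST@3: {C} ∪ {A} = {A,C} (union, +1)
HST@3: {T} ∪ {A,C} = {A,C,T} (union, +1)
HSTX@3: {A,C,T} ∩ {A} = {A} (intersection, +0)
per-site changes: [2, 3, 1, 2]; total = 8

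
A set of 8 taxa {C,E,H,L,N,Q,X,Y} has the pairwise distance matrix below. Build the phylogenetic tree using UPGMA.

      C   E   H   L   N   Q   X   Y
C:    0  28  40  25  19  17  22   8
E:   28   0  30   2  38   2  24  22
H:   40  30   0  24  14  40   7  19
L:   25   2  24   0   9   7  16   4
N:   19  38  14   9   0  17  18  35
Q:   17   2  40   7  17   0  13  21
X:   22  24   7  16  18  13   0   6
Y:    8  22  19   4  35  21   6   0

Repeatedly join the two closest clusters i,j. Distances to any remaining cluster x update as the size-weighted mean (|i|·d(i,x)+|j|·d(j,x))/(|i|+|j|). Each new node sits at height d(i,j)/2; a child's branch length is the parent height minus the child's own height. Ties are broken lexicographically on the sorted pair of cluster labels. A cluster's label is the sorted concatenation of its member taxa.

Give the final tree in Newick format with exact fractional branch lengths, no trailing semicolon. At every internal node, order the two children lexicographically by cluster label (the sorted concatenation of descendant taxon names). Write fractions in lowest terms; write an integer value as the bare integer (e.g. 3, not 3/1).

step 1: merge (E,L) at d=2; branch lengths E→1, L→1; new cluster EL
  updated: d(C,EL)=53/2, d(EL,H)=27, d(EL,N)=47/2, d(EL,Q)=9/2, d(EL,X)=20, d(EL,Y)=13
step 2: merge (EL,Q) at d=9/2; branch lengths EL→5/4, Q→9/4; new cluster ELQ
  updated: d(C,ELQ)=70/3, d(ELQ,H)=94/3, d(ELQ,N)=64/3, d(ELQ,X)=53/3, d(ELQ,Y)=47/3
step 3: merge (X,Y) at d=6; branch lengths X→3, Y→3; new cluster XY
  updated: d(C,XY)=15, d(ELQ,XY)=50/3, d(H,XY)=13, d(N,XY)=53/2
step 4: merge (H,XY) at d=13; branch lengths H→13/2, XY→7/2; new cluster HXY
  updated: d(C,HXY)=70/3, d(ELQ,HXY)=194/9, d(HXY,N)=67/3
step 5: merge (C,N) at d=19; branch lengths C→19/2, N→19/2; new cluster CN
  updated: d(CN,ELQ)=67/3, d(CN,HXY)=137/6
step 6: merge (ELQ,HXY) at d=194/9; branch lengths ELQ→307/36, HXY→77/18; new cluster EHLQXY
  updated: d(CN,EHLQXY)=271/12
step 7: merge (CN,EHLQXY) at d=271/12; branch lengths CN→43/24, EHLQXY→37/72; new cluster CEHLNQXY
final tree: ((C:19/2,N:19/2):43/24,(((E:1,L:1):5/4,Q:9/4):307/36,(H:13/2,(X:3,Y:3):7/2):77/18):37/72)
total length: 1001/18

((C:19/2,N:19/2):43/24,(((E:1,L:1):5/4,Q:9/4):307/36,(H:13/2,(X:3,Y:3):7/2):77/18):37/72)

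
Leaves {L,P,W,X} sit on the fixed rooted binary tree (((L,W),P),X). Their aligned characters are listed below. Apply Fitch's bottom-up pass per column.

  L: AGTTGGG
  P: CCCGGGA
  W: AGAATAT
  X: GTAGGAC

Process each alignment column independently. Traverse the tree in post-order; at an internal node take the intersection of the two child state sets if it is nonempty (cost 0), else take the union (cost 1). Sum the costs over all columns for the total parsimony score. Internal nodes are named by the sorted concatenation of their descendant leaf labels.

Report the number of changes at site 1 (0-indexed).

site 0, node LW: L={A} ∩ W={A} → {A} (+0)
site 0, node LPW: LW={A} ∪ P={C} → {A,C} (+1)
site 0, node LPWX: LPW={A,C} ∪ X={G} → {A,C,G} (+1)
site 1, node LW: L={G} ∩ W={G} → {G} (+0)
site 1, node LPW: LW={G} ∪ P={C} → {C,G} (+1)
site 1, node LPWX: LPW={C,G} ∪ X={T} → {C,G,T} (+1)
site 2, node LW: L={T} ∪ W={A} → {A,T} (+1)
site 2, node LPW: LW={A,T} ∪ P={C} → {A,C,T} (+1)
site 2, node LPWX: LPW={A,C,T} ∩ X={A} → {A} (+0)
site 3, node LW: L={T} ∪ W={A} → {A,T} (+1)
site 3, node LPW: LW={A,T} ∪ P={G} → {A,G,T} (+1)
site 3, node LPWX: LPW={A,G,T} ∩ X={G} → {G} (+0)
site 4, node LW: L={G} ∪ W={T} → {G,T} (+1)
site 4, node LPW: LW={G,T} ∩ P={G} → {G} (+0)
site 4, node LPWX: LPW={G} ∩ X={G} → {G} (+0)
site 5, node LW: L={G} ∪ W={A} → {A,G} (+1)
site 5, node LPW: LW={A,G} ∩ P={G} → {G} (+0)
site 5, node LPWX: LPW={G} ∪ X={A} → {A,G} (+1)
site 6, node LW: L={G} ∪ W={T} → {G,T} (+1)
site 6, node LPW: LW={G,T} ∪ P={A} → {A,G,T} (+1)
site 6, node LPWX: LPW={A,G,T} ∪ X={C} → {A,C,G,T} (+1)
per-site changes: [2, 2, 2, 2, 1, 2, 3]; total = 14

2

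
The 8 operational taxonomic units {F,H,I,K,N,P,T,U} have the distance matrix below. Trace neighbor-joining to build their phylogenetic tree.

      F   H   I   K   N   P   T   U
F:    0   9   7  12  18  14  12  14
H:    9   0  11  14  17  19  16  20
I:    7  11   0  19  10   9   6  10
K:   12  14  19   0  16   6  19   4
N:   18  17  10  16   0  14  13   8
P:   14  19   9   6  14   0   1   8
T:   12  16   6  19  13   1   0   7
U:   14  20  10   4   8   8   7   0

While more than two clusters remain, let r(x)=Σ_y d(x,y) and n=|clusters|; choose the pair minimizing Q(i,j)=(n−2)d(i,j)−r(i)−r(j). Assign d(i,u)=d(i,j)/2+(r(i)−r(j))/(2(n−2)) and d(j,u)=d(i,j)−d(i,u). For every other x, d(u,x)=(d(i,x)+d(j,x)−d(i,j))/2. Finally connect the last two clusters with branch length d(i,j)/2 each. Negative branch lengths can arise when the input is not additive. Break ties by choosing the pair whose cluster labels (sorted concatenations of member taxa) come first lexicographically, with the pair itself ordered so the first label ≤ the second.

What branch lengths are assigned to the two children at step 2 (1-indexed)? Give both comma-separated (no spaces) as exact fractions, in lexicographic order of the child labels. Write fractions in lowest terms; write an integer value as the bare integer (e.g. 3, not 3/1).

17/5,3/5

1. join P+T (d=1, Q=-139) ⇒ PT; edges |P|=1/4, |T|=3/4
  updated: d(F,PT)=25/2, d(H,PT)=17, d(I,PT)=7, d(K,PT)=12, d(N,PT)=13, d(PT,U)=7
2. join K+U (d=4, Q=-120) ⇒ KU; edges |K|=17/5, |U|=3/5
  updated: d(F,KU)=11, d(H,KU)=15, d(I,KU)=25/2, d(KU,N)=10, d(KU,PT)=15/2
3. join F+H (d=9, Q=-181/2) ⇒ FH; edges |F|=49/16, |H|=95/16
  updated: d(FH,I)=9/2, d(FH,KU)=17/2, d(FH,N)=13, d(FH,PT)=41/4
4. join FH+I (d=9/2, Q=-227/4) ⇒ FHI; edges |FH|=21/8, |I|=15/8
  updated: d(FHI,KU)=33/4, d(FHI,N)=37/4, d(FHI,PT)=51/8
5. join FHI+PT (d=51/8, Q=-38) ⇒ FHIPT; edges |FHI|=39/16, |PT|=63/16
  updated: d(FHIPT,KU)=75/16, d(FHIPT,N)=127/16
6. join FHIPT+KU (d=75/16, Q=-181/8) ⇒ FHIKPTU; edges |FHIPT|=21/16, |KU|=27/8
  updated: d(FHIKPTU,N)=53/8
7. join FHIKPTU+N (d=53/8) ⇒ FHIKNPTU; edges |FHIKPTU|=53/16, |N|=53/16
final tree: (((((F:49/16,H:95/16):21/8,I:15/8):39/16,(P:1/4,T:3/4):63/16):21/16,(K:17/5,U:3/5):27/8):53/16,N:53/16)
total length: 579/16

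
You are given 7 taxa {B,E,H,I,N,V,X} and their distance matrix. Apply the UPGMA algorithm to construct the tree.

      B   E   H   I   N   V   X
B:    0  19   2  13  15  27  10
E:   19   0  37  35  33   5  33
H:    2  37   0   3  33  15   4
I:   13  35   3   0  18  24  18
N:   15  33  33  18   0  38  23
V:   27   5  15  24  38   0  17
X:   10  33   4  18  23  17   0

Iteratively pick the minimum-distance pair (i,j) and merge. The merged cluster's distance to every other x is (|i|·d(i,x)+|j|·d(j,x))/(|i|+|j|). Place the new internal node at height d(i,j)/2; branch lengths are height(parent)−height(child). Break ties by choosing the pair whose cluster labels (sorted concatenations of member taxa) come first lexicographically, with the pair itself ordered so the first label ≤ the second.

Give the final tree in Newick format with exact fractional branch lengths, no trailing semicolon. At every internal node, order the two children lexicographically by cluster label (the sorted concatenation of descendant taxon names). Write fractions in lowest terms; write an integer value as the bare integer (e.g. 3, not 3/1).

(((((B:1,H:1):5/2,X:7/2):13/6,I:17/3):131/24,N:89/8):111/40,(E:5/2,V:5/2):57/5)

1. join B+H (d=2) ⇒ BH; edges |B|=1, |H|=1
  updated: d(BH,E)=28, d(BH,I)=8, d(BH,N)=24, d(BH,V)=21, d(BH,X)=7
2. join E+V (d=5) ⇒ EV; edges |E|=5/2, |V|=5/2
  updated: d(BH,EV)=49/2, d(EV,I)=59/2, d(EV,N)=71/2, d(EV,X)=25
3. join BH+X (d=7) ⇒ BHX; edges |BH|=5/2, |X|=7/2
  updated: d(BHX,EV)=74/3, d(BHX,I)=34/3, d(BHX,N)=71/3
4. join BHX+I (d=34/3) ⇒ BHIX; edges |BHX|=13/6, |I|=17/3
  updated: d(BHIX,EV)=207/8, d(BHIX,N)=89/4
5. join BHIX+N (d=89/4) ⇒ BHINX; edges |BHIX|=131/24, |N|=89/8
  updated: d(BHINX,EV)=139/5
6. join BHINX+EV (d=139/5) ⇒ BEHINVX; edges |BHINX|=111/40, |EV|=57/5
final tree: (((((B:1,H:1):5/2,X:7/2):13/6,I:17/3):131/24,N:89/8):111/40,(E:5/2,V:5/2):57/5)
total length: 6191/120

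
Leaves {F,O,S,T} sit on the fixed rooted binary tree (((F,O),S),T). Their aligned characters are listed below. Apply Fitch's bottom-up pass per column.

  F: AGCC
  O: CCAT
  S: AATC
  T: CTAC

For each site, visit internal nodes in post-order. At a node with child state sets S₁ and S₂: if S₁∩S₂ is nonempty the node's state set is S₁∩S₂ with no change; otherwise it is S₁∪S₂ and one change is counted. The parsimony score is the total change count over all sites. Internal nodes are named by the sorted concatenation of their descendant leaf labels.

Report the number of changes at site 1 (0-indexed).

3

[col 0] FO: children F:{A}, O:{C} ∪→ {A,C}; cost 1
[col 0] FOS: children FO:{A,C}, S:{A} ∩→ {A}; cost 0
[col 0] FOST: children FOS:{A}, T:{C} ∪→ {A,C}; cost 1
[col 1] FO: children F:{G}, O:{C} ∪→ {C,G}; cost 1
[col 1] FOS: children FO:{C,G}, S:{A} ∪→ {A,C,G}; cost 1
[col 1] FOST: children FOS:{A,C,G}, T:{T} ∪→ {A,C,G,T}; cost 1
[col 2] FO: children F:{C}, O:{A} ∪→ {A,C}; cost 1
[col 2] FOS: children FO:{A,C}, S:{T} ∪→ {A,C,T}; cost 1
[col 2] FOST: children FOS:{A,C,T}, T:{A} ∩→ {A}; cost 0
[col 3] FO: children F:{C}, O:{T} ∪→ {C,T}; cost 1
[col 3] FOS: children FO:{C,T}, S:{C} ∩→ {C}; cost 0
[col 3] FOST: children FOS:{C}, T:{C} ∩→ {C}; cost 0
per-site changes: [2, 3, 2, 1]; total = 8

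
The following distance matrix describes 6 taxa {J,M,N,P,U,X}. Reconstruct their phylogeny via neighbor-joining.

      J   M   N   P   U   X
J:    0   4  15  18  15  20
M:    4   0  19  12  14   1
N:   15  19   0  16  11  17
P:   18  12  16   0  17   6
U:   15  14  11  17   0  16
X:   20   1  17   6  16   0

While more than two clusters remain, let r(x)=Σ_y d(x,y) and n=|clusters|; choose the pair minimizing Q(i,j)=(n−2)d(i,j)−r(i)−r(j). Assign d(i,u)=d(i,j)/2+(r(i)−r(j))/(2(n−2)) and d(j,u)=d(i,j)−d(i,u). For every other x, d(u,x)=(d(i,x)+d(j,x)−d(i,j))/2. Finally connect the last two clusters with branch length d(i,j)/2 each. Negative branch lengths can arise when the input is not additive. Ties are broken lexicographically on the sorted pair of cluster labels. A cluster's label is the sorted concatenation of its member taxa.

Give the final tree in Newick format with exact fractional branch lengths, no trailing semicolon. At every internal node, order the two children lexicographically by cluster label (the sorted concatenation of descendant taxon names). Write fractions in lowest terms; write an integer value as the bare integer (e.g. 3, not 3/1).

1. join N+U (d=11, Q=-107) ⇒ NU; edges |N|=49/8, |U|=39/8
  updated: d(J,NU)=19/2, d(M,NU)=11, d(NU,P)=11, d(NU,X)=11
2. join J+M (d=4, Q=-135/2) ⇒ JM; edges |J|=71/12, |M|=-23/12
  updated: d(JM,NU)=33/4, d(JM,P)=13, d(JM,X)=17/2
3. join JM+NU (d=33/4, Q=-87/2) ⇒ JMNU; edges |JM|=4, |NU|=17/4
  updated: d(JMNU,P)=63/8, d(JMNU,X)=45/8
4. join JMNU+P (d=63/8, Q=-39/2) ⇒ JMNPU; edges |JMNU|=15/4, |P|=33/8
  updated: d(JMNPU,X)=15/8
5. join JMNPU+X (d=15/8) ⇒ JMNPUX; edges |JMNPU|=15/16, |X|=15/16
final tree: ((((J:71/12,M:-23/12):4,(N:49/8,U:39/8):17/4):15/4,P:33/8):15/16,X:15/16)
total length: 33

((((J:71/12,M:-23/12):4,(N:49/8,U:39/8):17/4):15/4,P:33/8):15/16,X:15/16)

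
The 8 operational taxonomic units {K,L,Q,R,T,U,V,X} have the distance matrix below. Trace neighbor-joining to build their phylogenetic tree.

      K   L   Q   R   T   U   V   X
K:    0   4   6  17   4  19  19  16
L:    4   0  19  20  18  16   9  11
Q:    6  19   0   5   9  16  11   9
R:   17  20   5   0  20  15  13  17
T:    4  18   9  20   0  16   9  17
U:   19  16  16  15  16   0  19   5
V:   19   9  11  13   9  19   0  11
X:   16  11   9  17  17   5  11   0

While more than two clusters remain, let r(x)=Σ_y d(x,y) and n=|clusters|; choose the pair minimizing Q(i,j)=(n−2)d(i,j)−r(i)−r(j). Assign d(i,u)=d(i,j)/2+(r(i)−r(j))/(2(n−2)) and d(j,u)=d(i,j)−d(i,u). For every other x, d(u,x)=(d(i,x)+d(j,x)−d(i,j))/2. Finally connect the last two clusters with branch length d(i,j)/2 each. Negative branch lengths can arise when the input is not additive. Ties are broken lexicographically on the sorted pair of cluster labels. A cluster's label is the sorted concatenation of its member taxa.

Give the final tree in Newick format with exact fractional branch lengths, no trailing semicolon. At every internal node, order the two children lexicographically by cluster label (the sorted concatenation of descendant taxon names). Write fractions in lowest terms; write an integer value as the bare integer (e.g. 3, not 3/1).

iteration 1: select U,X (d=5, Q=-162); attach at lengths (25/6, 5/6); label the merged cluster UX
  updated: d(K,UX)=15, d(L,UX)=11, d(Q,UX)=10, d(R,UX)=27/2, d(T,UX)=14, d(UX,V)=25/2
iteration 2: select K,L (d=4, Q=-126); attach at lengths (2/5, 18/5); label the merged cluster KL
  updated: d(KL,Q)=21/2, d(KL,R)=33/2, d(KL,T)=9, d(KL,UX)=11, d(KL,V)=12
iteration 3: select Q,R (d=5, Q=-187/2); attach at lengths (-5/16, 85/16); label the merged cluster QR
  updated: d(KL,QR)=11, d(QR,T)=12, d(QR,UX)=37/4, d(QR,V)=19/2
iteration 4: select QR,UX (d=37/4, Q=-243/4); attach at lengths (91/24, 131/24); label the merged cluster QRUX
  updated: d(KL,QRUX)=51/8, d(QRUX,T)=67/8, d(QRUX,V)=51/8
iteration 5: select KL,QRUX (d=51/8, Q=-143/4); attach at lengths (19/4, 13/8); label the merged cluster KLQRUX
  updated: d(KLQRUX,T)=11/2, d(KLQRUX,V)=6
iteration 6: select KLQRUX,T (d=11/2, Q=-41/2); attach at lengths (5/4, 17/4); label the merged cluster KLQRTUX
  updated: d(KLQRTUX,V)=19/4
iteration 7: select KLQRTUX,V (d=19/4); attach at lengths (19/8, 19/8); label the merged cluster KLQRTUVX
final tree: ((((K:2/5,L:18/5):19/4,((Q:-5/16,R:85/16):91/24,(U:25/6,X:5/6):131/24):13/8):5/4,T:17/4):19/8,V:19/8)
total length: 319/8

((((K:2/5,L:18/5):19/4,((Q:-5/16,R:85/16):91/24,(U:25/6,X:5/6):131/24):13/8):5/4,T:17/4):19/8,V:19/8)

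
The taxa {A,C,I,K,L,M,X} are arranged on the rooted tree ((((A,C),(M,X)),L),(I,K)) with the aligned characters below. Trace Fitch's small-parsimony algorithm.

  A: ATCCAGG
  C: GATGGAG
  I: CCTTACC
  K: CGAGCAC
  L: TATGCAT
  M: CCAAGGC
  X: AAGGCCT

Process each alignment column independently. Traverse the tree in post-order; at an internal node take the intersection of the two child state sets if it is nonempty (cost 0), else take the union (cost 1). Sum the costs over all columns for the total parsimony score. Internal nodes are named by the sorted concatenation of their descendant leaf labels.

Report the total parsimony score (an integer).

26

[col 0] AC: children A:{A}, C:{G} ∪→ {A,G}; cost 1
[col 0] MX: children M:{C}, X:{A} ∪→ {A,C}; cost 1
[col 0] ACMX: children AC:{A,G}, MX:{A,C} ∩→ {A}; cost 0
[col 0] ACLMX: children ACMX:{A}, L:{T} ∪→ {A,T}; cost 1
[col 0] IK: children I:{C}, K:{C} ∩→ {C}; cost 0
[col 0] ACIKLMX: children ACLMX:{A,T}, IK:{C} ∪→ {A,C,T}; cost 1
[col 1] AC: children A:{T}, C:{A} ∪→ {A,T}; cost 1
[col 1] MX: children M:{C}, X:{A} ∪→ {A,C}; cost 1
[col 1] ACMX: children AC:{A,T}, MX:{A,C} ∩→ {A}; cost 0
[col 1] ACLMX: children ACMX:{A}, L:{A} ∩→ {A}; cost 0
[col 1] IK: children I:{C}, K:{G} ∪→ {C,G}; cost 1
[col 1] ACIKLMX: children ACLMX:{A}, IK:{C,G} ∪→ {A,C,G}; cost 1
[col 2] AC: children A:{C}, C:{T} ∪→ {C,T}; cost 1
[col 2] MX: children M:{A}, X:{G} ∪→ {A,G}; cost 1
[col 2] ACMX: children AC:{C,T}, MX:{A,G} ∪→ {A,C,G,T}; cost 1
[col 2] ACLMX: children ACMX:{A,C,G,T}, L:{T} ∩→ {T}; cost 0
[col 2] IK: children I:{T}, K:{A} ∪→ {A,T}; cost 1
[col 2] ACIKLMX: children ACLMX:{T}, IK:{A,T} ∩→ {T}; cost 0
[col 3] AC: children A:{C}, C:{G} ∪→ {C,G}; cost 1
[col 3] MX: children M:{A}, X:{G} ∪→ {A,G}; cost 1
[col 3] ACMX: children AC:{C,G}, MX:{A,G} ∩→ {G}; cost 0
[col 3] ACLMX: children ACMX:{G}, L:{G} ∩→ {G}; cost 0
[col 3] IK: children I:{T}, K:{G} ∪→ {G,T}; cost 1
[col 3] ACIKLMX: children ACLMX:{G}, IK:{G,T} ∩→ {G}; cost 0
[col 4] AC: children A:{A}, C:{G} ∪→ {A,G}; cost 1
[col 4] MX: children M:{G}, X:{C} ∪→ {C,G}; cost 1
[col 4] ACMX: children AC:{A,G}, MX:{C,G} ∩→ {G}; cost 0
[col 4] ACLMX: children ACMX:{G}, L:{C} ∪→ {C,G}; cost 1
[col 4] IK: children I:{A}, K:{C} ∪→ {A,C}; cost 1
[col 4] ACIKLMX: children ACLMX:{C,G}, IK:{A,C} ∩→ {C}; cost 0
[col 5] AC: children A:{G}, C:{A} ∪→ {A,G}; cost 1
[col 5] MX: children M:{G}, X:{C} ∪→ {C,G}; cost 1
[col 5] ACMX: children AC:{A,G}, MX:{C,G} ∩→ {G}; cost 0
[col 5] ACLMX: children ACMX:{G}, L:{A} ∪→ {A,G}; cost 1
[col 5] IK: children I:{C}, K:{A} ∪→ {A,C}; cost 1
[col 5] ACIKLMX: children ACLMX:{A,G}, IK:{A,C} ∩→ {A}; cost 0
[col 6] AC: children A:{G}, C:{G} ∩→ {G}; cost 0
[col 6] MX: children M:{C}, X:{T} ∪→ {C,T}; cost 1
[col 6] ACMX: children AC:{G}, MX:{C,T} ∪→ {C,G,T}; cost 1
[col 6] ACLMX: children ACMX:{C,G,T}, L:{T} ∩→ {T}; cost 0
[col 6] IK: children I:{C}, K:{C} ∩→ {C}; cost 0
[col 6] ACIKLMX: children ACLMX:{T}, IK:{C} ∪→ {C,T}; cost 1
per-site changes: [4, 4, 4, 3, 4, 4, 3]; total = 26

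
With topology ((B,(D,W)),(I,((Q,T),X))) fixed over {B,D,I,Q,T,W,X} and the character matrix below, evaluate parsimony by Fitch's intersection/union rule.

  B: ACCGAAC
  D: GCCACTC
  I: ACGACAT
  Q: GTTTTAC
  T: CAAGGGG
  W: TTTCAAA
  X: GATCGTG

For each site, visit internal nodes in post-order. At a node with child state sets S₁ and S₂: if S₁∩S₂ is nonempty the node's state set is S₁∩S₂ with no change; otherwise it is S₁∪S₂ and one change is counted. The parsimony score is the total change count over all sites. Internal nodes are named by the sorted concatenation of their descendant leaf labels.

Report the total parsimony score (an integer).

27

DW@0: {G} ∪ {T} = {G,T} (union, +1)
BDW@0: {A} ∪ {G,T} = {A,G,T} (union, +1)
QT@0: {G} ∪ {C} = {C,G} (union, +1)
QTX@0: {C,G} ∩ {G} = {G} (intersection, +0)
IQTX@0: {A} ∪ {G} = {A,G} (union, +1)
BDIQTWX@0: {A,G,T} ∩ {A,G} = {A,G} (intersection, +0)
DW@1: {C} ∪ {T} = {C,T} (union, +1)
BDW@1: {C} ∩ {C,T} = {C} (intersection, +0)
QT@1: {T} ∪ {A} = {A,T} (union, +1)
QTX@1: {A,T} ∩ {A} = {A} (intersection, +0)
IQTX@1: {C} ∪ {A} = {A,C} (union, +1)
BDIQTWX@1: {C} ∩ {A,C} = {C} (intersection, +0)
DW@2: {C} ∪ {T} = {C,T} (union, +1)
BDW@2: {C} ∩ {C,T} = {C} (intersection, +0)
QT@2: {T} ∪ {A} = {A,T} (union, +1)
QTX@2: {A,T} ∩ {T} = {T} (intersection, +0)
IQTX@2: {G} ∪ {T} = {G,T} (union, +1)
BDIQTWX@2: {C} ∪ {G,T} = {C,G,T} (union, +1)
DW@3: {A} ∪ {C} = {A,C} (union, +1)
BDW@3: {G} ∪ {A,C} = {A,C,G} (union, +1)
QT@3: {T} ∪ {G} = {G,T} (union, +1)
QTX@3: {G,T} ∪ {C} = {C,G,T} (union, +1)
IQTX@3: {A} ∪ {C,G,T} = {A,C,G,T} (union, +1)
BDIQTWX@3: {A,C,G} ∩ {A,C,G,T} = {A,C,G} (intersection, +0)
DW@4: {C} ∪ {A} = {A,C} (union, +1)
BDW@4: {A} ∩ {A,C} = {A} (intersection, +0)
QT@4: {T} ∪ {G} = {G,T} (union, +1)
QTX@4: {G,T} ∩ {G} = {G} (intersection, +0)
IQTX@4: {C} ∪ {G} = {C,G} (union, +1)
BDIQTWX@4: {A} ∪ {C,G} = {A,C,G} (union, +1)
DW@5: {T} ∪ {A} = {A,T} (union, +1)
BDW@5: {A} ∩ {A,T} = {A} (intersection, +0)
QT@5: {A} ∪ {G} = {A,G} (union, +1)
QTX@5: {A,G} ∪ {T} = {A,G,T} (union, +1)
IQTX@5: {A} ∩ {A,G,T} = {A} (intersection, +0)
BDIQTWX@5: {A} ∩ {A} = {A} (intersection, +0)
DW@6: {C} ∪ {A} = {A,C} (union, +1)
BDW@6: {C} ∩ {A,C} = {C} (intersection, +0)
QT@6: {C} ∪ {G} = {C,G} (union, +1)
QTX@6: {C,G} ∩ {G} = {G} (intersection, +0)
IQTX@6: {T} ∪ {G} = {G,T} (union, +1)
BDIQTWX@6: {C} ∪ {G,T} = {C,G,T} (union, +1)
per-site changes: [4, 3, 4, 5, 4, 3, 4]; total = 27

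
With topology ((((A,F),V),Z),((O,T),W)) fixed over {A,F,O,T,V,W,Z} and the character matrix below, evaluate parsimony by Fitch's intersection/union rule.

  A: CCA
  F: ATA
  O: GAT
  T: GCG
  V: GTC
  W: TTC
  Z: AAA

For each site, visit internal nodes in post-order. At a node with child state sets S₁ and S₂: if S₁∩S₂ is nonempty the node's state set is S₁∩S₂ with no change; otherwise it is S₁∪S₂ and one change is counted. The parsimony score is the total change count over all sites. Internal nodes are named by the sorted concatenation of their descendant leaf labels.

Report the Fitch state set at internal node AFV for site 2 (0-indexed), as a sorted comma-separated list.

A,C

[col 0] AF: children A:{C}, F:{A} ∪→ {A,C}; cost 1
[col 0] AFV: children AF:{A,C}, V:{G} ∪→ {A,C,G}; cost 1
[col 0] AFVZ: children AFV:{A,C,G}, Z:{A} ∩→ {A}; cost 0
[col 0] OT: children O:{G}, T:{G} ∩→ {G}; cost 0
[col 0] OTW: children OT:{G}, W:{T} ∪→ {G,T}; cost 1
[col 0] AFOTVWZ: children AFVZ:{A}, OTW:{G,T} ∪→ {A,G,T}; cost 1
[col 1] AF: children A:{C}, F:{T} ∪→ {C,T}; cost 1
[col 1] AFV: children AF:{C,T}, V:{T} ∩→ {T}; cost 0
[col 1] AFVZ: children AFV:{T}, Z:{A} ∪→ {A,T}; cost 1
[col 1] OT: children O:{A}, T:{C} ∪→ {A,C}; cost 1
[col 1] OTW: children OT:{A,C}, W:{T} ∪→ {A,C,T}; cost 1
[col 1] AFOTVWZ: children AFVZ:{A,T}, OTW:{A,C,T} ∩→ {A,T}; cost 0
[col 2] AF: children A:{A}, F:{A} ∩→ {A}; cost 0
[col 2] AFV: children AF:{A}, V:{C} ∪→ {A,C}; cost 1
[col 2] AFVZ: children AFV:{A,C}, Z:{A} ∩→ {A}; cost 0
[col 2] OT: children O:{T}, T:{G} ∪→ {G,T}; cost 1
[col 2] OTW: children OT:{G,T}, W:{C} ∪→ {C,G,T}; cost 1
[col 2] AFOTVWZ: children AFVZ:{A}, OTW:{C,G,T} ∪→ {A,C,G,T}; cost 1
per-site changes: [4, 4, 4]; total = 12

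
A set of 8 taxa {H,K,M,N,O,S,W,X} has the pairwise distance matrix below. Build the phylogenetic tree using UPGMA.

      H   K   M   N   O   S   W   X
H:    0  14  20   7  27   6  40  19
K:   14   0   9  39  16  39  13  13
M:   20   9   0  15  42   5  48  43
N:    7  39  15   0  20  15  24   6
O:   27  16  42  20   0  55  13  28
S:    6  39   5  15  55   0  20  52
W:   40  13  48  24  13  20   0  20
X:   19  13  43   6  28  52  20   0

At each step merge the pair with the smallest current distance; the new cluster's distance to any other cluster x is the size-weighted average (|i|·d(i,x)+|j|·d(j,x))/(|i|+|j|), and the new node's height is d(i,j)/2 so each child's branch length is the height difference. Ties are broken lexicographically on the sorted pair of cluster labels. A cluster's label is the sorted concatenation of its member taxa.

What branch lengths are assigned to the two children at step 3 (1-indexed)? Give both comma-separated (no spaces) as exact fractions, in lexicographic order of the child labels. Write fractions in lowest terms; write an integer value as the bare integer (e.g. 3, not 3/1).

13/2,4

iteration 1: select M,S (d=5); attach at lengths (5/2, 5/2); label the merged cluster MS
  updated: d(H,MS)=13, d(K,MS)=24, d(MS,N)=15, d(MS,O)=97/2, d(MS,W)=34, d(MS,X)=95/2
iteration 2: select N,X (d=6); attach at lengths (3, 3); label the merged cluster NX
  updated: d(H,NX)=13, d(K,NX)=26, d(MS,NX)=125/4, d(NX,O)=24, d(NX,W)=22
iteration 3: select H,MS (d=13); attach at lengths (13/2, 4); label the merged cluster HMS
  updated: d(HMS,K)=62/3, d(HMS,NX)=151/6, d(HMS,O)=124/3, d(HMS,W)=36
iteration 4: select K,W (d=13); attach at lengths (13/2, 13/2); label the merged cluster KW
  updated: d(HMS,KW)=85/3, d(KW,NX)=24, d(KW,O)=29/2
iteration 5: select KW,O (d=29/2); attach at lengths (3/4, 29/4); label the merged cluster KOW
  updated: d(HMS,KOW)=98/3, d(KOW,NX)=24
iteration 6: select KOW,NX (d=24); attach at lengths (19/4, 9); label the merged cluster KNOWX
  updated: d(HMS,KNOWX)=89/3
iteration 7: select HMS,KNOWX (d=89/3); attach at lengths (25/3, 17/6); label the merged cluster HKMNOSWX
final tree: ((H:13/2,(M:5/2,S:5/2):4):25/3,(((K:13/2,W:13/2):3/4,O:29/4):19/4,(N:3,X:3):9):17/6)
total length: 809/12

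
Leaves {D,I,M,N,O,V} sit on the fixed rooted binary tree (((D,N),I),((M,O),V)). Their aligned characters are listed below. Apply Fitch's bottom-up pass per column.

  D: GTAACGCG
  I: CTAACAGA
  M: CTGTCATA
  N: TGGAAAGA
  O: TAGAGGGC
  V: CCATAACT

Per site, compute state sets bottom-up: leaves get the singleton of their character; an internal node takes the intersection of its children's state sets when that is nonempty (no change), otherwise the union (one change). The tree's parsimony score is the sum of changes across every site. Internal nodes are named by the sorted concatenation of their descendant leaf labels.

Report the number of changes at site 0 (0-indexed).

DN@0: {G} ∪ {T} = {G,T} (union, +1)
DIN@0: {G,T} ∪ {C} = {C,G,T} (union, +1)
MO@0: {C} ∪ {T} = {C,T} (union, +1)
MOV@0: {C,T} ∩ {C} = {C} (intersection, +0)
DIMNOV@0: {C,G,T} ∩ {C} = {C} (intersection, +0)
DN@1: {T} ∪ {G} = {G,T} (union, +1)
DIN@1: {G,T} ∩ {T} = {T} (intersection, +0)
MO@1: {T} ∪ {A} = {A,T} (union, +1)
MOV@1: {A,T} ∪ {C} = {A,C,T} (union, +1)
DIMNOV@1: {T} ∩ {A,C,T} = {T} (intersection, +0)
DN@2: {A} ∪ {G} = {A,G} (union, +1)
DIN@2: {A,G} ∩ {A} = {A} (intersection, +0)
MO@2: {G} ∩ {G} = {G} (intersection, +0)
MOV@2: {G} ∪ {A} = {A,G} (union, +1)
DIMNOV@2: {A} ∩ {A,G} = {A} (intersection, +0)
DN@3: {A} ∩ {A} = {A} (intersection, +0)
DIN@3: {A} ∩ {A} = {A} (intersection, +0)
MO@3: {T} ∪ {A} = {A,T} (union, +1)
MOV@3: {A,T} ∩ {T} = {T} (intersection, +0)
DIMNOV@3: {A} ∪ {T} = {A,T} (union, +1)
DN@4: {C} ∪ {A} = {A,C} (union, +1)
DIN@4: {A,C} ∩ {C} = {C} (intersection, +0)
MO@4: {C} ∪ {G} = {C,G} (union, +1)
MOV@4: {C,G} ∪ {A} = {A,C,G} (union, +1)
DIMNOV@4: {C} ∩ {A,C,G} = {C} (intersection, +0)
DN@5: {G} ∪ {A} = {A,G} (union, +1)
DIN@5: {A,G} ∩ {A} = {A} (intersection, +0)
MO@5: {A} ∪ {G} = {A,G} (union, +1)
MOV@5: {A,G} ∩ {A} = {A} (intersection, +0)
DIMNOV@5: {A} ∩ {A} = {A} (intersection, +0)
DN@6: {C} ∪ {G} = {C,G} (union, +1)
DIN@6: {C,G} ∩ {G} = {G} (intersection, +0)
MO@6: {T} ∪ {G} = {G,T} (union, +1)
MOV@6: {G,T} ∪ {C} = {C,G,T} (union, +1)
DIMNOV@6: {G} ∩ {C,G,T} = {G} (intersection, +0)
DN@7: {G} ∪ {A} = {A,G} (union, +1)
DIN@7: {A,G} ∩ {A} = {A} (intersection, +0)
MO@7: {A} ∪ {C} = {A,C} (union, +1)
MOV@7: {A,C} ∪ {T} = {A,C,T} (union, +1)
DIMNOV@7: {A} ∩ {A,C,T} = {A} (intersection, +0)
per-site changes: [3, 3, 2, 2, 3, 2, 3, 3]; total = 21

3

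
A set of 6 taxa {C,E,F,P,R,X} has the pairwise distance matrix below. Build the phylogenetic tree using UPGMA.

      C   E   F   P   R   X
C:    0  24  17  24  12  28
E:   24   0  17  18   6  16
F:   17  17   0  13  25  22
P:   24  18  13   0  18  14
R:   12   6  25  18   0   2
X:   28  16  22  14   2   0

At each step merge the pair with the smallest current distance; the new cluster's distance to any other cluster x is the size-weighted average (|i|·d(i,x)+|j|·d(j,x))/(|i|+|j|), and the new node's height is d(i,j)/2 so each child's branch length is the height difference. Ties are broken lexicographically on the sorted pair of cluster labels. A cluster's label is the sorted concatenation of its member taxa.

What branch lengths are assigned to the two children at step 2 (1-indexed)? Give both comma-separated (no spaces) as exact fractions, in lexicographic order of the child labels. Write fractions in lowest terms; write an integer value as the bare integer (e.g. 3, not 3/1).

11/2,9/2

1. join R+X (d=2) ⇒ RX; edges |R|=1, |X|=1
  updated: d(C,RX)=20, d(E,RX)=11, d(F,RX)=47/2, d(P,RX)=16
2. join E+RX (d=11) ⇒ ERX; edges |E|=11/2, |RX|=9/2
  updated: d(C,ERX)=64/3, d(ERX,F)=64/3, d(ERX,P)=50/3
3. join F+P (d=13) ⇒ FP; edges |F|=13/2, |P|=13/2
  updated: d(C,FP)=41/2, d(ERX,FP)=19
4. join ERX+FP (d=19) ⇒ EFPRX; edges |ERX|=4, |FP|=3
  updated: d(C,EFPRX)=21
5. join C+EFPRX (d=21) ⇒ CEFPRX; edges |C|=21/2, |EFPRX|=1
final tree: (C:21/2,((E:11/2,(R:1,X:1):9/2):4,(F:13/2,P:13/2):3):1)
total length: 87/2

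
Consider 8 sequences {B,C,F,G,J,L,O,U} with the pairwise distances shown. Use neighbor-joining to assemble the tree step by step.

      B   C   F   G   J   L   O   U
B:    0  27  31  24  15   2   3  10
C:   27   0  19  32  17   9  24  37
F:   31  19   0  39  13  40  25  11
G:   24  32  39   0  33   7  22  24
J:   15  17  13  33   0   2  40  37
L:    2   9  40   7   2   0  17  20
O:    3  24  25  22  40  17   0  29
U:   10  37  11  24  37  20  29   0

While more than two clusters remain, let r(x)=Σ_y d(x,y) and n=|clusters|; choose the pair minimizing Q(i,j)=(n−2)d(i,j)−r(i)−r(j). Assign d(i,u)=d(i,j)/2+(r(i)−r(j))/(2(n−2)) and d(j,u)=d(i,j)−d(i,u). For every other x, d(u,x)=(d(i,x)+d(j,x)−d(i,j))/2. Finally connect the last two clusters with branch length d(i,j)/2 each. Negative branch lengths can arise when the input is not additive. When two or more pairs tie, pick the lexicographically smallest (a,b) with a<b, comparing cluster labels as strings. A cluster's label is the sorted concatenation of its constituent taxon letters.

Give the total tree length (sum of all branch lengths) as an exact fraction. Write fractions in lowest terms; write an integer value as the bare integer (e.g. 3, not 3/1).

523/8

1. join F+U (d=11, Q=-280) ⇒ FU; edges |F|=19/3, |U|=14/3
  updated: d(B,FU)=15, d(C,FU)=45/2, d(FU,G)=26, d(FU,J)=39/2, d(FU,L)=49/2, d(FU,O)=43/2
2. join B+O (d=3, Q=-397/2) ⇒ BO; edges |B|=-53/20, |O|=113/20
  updated: d(BO,C)=24, d(BO,FU)=67/4, d(BO,G)=43/2, d(BO,J)=26, d(BO,L)=8
3. join G+L (d=7, Q=-142) ⇒ GL; edges |G|=97/8, |L|=-41/8
  updated: d(BO,GL)=45/4, d(C,GL)=17, d(FU,GL)=87/4, d(GL,J)=14
4. join BO+FU (d=67/4, Q=-433/4) ⇒ BFOU; edges |BO|=191/24, |FU|=211/24
  updated: d(BFOU,C)=119/8, d(BFOU,GL)=65/8, d(BFOU,J)=115/8
5. join BFOU+GL (d=65/8, Q=-241/4) ⇒ BFGLOU; edges |BFOU|=29/8, |GL|=9/2
  updated: d(BFGLOU,C)=95/8, d(BFGLOU,J)=81/8
6. join BFGLOU+C (d=95/8, Q=-39) ⇒ BCFGLOU; edges |BFGLOU|=5/2, |C|=75/8
  updated: d(BCFGLOU,J)=61/8
7. join BCFGLOU+J (d=61/8) ⇒ BCFGJLOU; edges |BCFGLOU|=61/16, |J|=61/16
final tree: (((((B:-53/20,O:113/20):191/24,(F:19/3,U:14/3):211/24):29/8,(G:97/8,L:-41/8):9/2):5/2,C:75/8):61/16,J:61/16)
total length: 523/8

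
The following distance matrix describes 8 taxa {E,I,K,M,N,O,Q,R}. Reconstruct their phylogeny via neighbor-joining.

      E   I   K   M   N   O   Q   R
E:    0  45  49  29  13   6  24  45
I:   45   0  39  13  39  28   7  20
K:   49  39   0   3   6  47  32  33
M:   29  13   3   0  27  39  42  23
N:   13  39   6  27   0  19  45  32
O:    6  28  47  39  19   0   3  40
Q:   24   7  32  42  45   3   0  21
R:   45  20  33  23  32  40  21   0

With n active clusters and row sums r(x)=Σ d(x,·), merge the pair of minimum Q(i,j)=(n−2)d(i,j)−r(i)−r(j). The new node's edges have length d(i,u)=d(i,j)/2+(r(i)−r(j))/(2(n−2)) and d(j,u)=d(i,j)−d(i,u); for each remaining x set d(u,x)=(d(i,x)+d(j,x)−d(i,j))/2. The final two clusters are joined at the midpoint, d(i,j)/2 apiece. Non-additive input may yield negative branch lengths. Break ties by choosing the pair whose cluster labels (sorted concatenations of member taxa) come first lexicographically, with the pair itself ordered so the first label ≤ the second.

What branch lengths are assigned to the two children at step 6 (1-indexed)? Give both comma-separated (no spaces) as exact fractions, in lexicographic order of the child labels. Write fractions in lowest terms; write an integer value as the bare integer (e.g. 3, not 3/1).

1. join K+M (d=3, Q=-367) ⇒ KM; edges |K|=17/4, |M|=-5/4
  updated: d(E,KM)=75/2, d(I,KM)=49/2, d(KM,N)=15, d(KM,O)=83/2, d(KM,Q)=71/2, d(KM,R)=53/2
2. join E+O (d=6, Q=-278) ⇒ EO; edges |E|=63/10, |O|=-3/10
  updated: d(EO,I)=67/2, d(EO,KM)=73/2, d(EO,N)=13, d(EO,Q)=21/2, d(EO,R)=79/2
3. join EO+N (d=13, Q=-225) ⇒ ENO; edges |EO|=41/8, |N|=63/8
  updated: d(ENO,I)=119/4, d(ENO,KM)=77/4, d(ENO,Q)=85/4, d(ENO,R)=117/4
4. join ENO+KM (d=77/4, Q=-295/2) ⇒ EKMNO; edges |ENO|=103/12, |KM|=32/3
  updated: d(EKMNO,I)=35/2, d(EKMNO,Q)=75/4, d(EKMNO,R)=73/4
5. join EKMNO+R (d=73/4, Q=-309/4) ⇒ EKMNOR; edges |EKMNO|=127/16, |R|=165/16
  updated: d(EKMNOR,I)=77/8, d(EKMNOR,Q)=43/4
6. join EKMNOR+I (d=77/8, Q=-219/8) ⇒ EIKMNOR; edges |EKMNOR|=107/16, |I|=47/16
  updated: d(EIKMNOR,Q)=65/16
7. join EIKMNOR+Q (d=65/16) ⇒ EIKMNOQR; edges |EIKMNOR|=65/32, |Q|=65/32
final tree: ((((((E:63/10,O:-3/10):41/8,N:63/8):103/12,(K:17/4,M:-5/4):32/3):127/16,R:165/16):107/16,I:47/16):65/32,Q:65/32)
total length: 1171/16

107/16,47/16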